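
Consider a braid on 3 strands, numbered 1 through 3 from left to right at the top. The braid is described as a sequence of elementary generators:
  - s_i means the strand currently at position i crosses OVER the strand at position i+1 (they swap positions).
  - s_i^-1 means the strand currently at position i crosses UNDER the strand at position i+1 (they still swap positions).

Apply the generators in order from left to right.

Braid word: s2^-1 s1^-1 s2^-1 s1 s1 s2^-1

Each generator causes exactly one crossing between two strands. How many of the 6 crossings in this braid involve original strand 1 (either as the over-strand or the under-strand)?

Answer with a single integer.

Gen 1: crossing 2x3. Involves strand 1? no. Count so far: 0
Gen 2: crossing 1x3. Involves strand 1? yes. Count so far: 1
Gen 3: crossing 1x2. Involves strand 1? yes. Count so far: 2
Gen 4: crossing 3x2. Involves strand 1? no. Count so far: 2
Gen 5: crossing 2x3. Involves strand 1? no. Count so far: 2
Gen 6: crossing 2x1. Involves strand 1? yes. Count so far: 3

Answer: 3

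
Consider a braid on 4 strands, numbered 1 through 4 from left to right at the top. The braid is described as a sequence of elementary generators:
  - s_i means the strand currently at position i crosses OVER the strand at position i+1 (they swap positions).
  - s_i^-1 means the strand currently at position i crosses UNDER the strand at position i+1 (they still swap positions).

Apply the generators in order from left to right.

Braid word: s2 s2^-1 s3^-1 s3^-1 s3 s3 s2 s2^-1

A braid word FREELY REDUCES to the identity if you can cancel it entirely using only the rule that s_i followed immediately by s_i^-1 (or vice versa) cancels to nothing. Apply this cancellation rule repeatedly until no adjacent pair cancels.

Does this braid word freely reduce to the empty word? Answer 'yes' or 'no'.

Gen 1 (s2): push. Stack: [s2]
Gen 2 (s2^-1): cancels prior s2. Stack: []
Gen 3 (s3^-1): push. Stack: [s3^-1]
Gen 4 (s3^-1): push. Stack: [s3^-1 s3^-1]
Gen 5 (s3): cancels prior s3^-1. Stack: [s3^-1]
Gen 6 (s3): cancels prior s3^-1. Stack: []
Gen 7 (s2): push. Stack: [s2]
Gen 8 (s2^-1): cancels prior s2. Stack: []
Reduced word: (empty)

Answer: yes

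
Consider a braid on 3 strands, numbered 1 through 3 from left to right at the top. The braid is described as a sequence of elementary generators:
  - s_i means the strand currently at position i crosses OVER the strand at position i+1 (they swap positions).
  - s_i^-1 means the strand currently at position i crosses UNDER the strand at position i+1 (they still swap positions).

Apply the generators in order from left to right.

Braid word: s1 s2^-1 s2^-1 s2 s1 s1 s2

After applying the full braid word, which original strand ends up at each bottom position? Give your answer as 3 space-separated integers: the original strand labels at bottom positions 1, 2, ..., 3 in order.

Answer: 2 1 3

Derivation:
Gen 1 (s1): strand 1 crosses over strand 2. Perm now: [2 1 3]
Gen 2 (s2^-1): strand 1 crosses under strand 3. Perm now: [2 3 1]
Gen 3 (s2^-1): strand 3 crosses under strand 1. Perm now: [2 1 3]
Gen 4 (s2): strand 1 crosses over strand 3. Perm now: [2 3 1]
Gen 5 (s1): strand 2 crosses over strand 3. Perm now: [3 2 1]
Gen 6 (s1): strand 3 crosses over strand 2. Perm now: [2 3 1]
Gen 7 (s2): strand 3 crosses over strand 1. Perm now: [2 1 3]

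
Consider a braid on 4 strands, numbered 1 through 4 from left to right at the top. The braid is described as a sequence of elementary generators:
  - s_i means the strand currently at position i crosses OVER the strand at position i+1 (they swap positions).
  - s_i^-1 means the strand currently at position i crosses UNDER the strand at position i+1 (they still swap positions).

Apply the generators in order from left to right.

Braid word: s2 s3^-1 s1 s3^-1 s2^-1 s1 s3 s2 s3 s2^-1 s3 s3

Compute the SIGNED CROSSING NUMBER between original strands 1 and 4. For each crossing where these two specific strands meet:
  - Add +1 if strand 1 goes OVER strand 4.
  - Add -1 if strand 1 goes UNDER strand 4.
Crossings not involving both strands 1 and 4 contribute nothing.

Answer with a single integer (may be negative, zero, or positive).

Answer: 2

Derivation:
Gen 1: crossing 2x3. Both 1&4? no. Sum: 0
Gen 2: crossing 2x4. Both 1&4? no. Sum: 0
Gen 3: crossing 1x3. Both 1&4? no. Sum: 0
Gen 4: crossing 4x2. Both 1&4? no. Sum: 0
Gen 5: crossing 1x2. Both 1&4? no. Sum: 0
Gen 6: crossing 3x2. Both 1&4? no. Sum: 0
Gen 7: 1 over 4. Both 1&4? yes. Contrib: +1. Sum: 1
Gen 8: crossing 3x4. Both 1&4? no. Sum: 1
Gen 9: crossing 3x1. Both 1&4? no. Sum: 1
Gen 10: 4 under 1. Both 1&4? yes. Contrib: +1. Sum: 2
Gen 11: crossing 4x3. Both 1&4? no. Sum: 2
Gen 12: crossing 3x4. Both 1&4? no. Sum: 2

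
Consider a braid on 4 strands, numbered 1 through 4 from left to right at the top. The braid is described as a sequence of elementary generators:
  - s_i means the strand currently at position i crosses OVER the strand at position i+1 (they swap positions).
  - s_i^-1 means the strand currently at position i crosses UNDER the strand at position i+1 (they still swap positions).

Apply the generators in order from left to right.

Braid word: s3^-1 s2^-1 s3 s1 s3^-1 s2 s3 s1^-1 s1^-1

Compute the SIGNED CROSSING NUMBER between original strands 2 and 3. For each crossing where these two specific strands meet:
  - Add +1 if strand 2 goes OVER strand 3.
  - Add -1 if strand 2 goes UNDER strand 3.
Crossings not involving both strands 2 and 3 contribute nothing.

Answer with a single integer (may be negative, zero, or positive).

Gen 1: crossing 3x4. Both 2&3? no. Sum: 0
Gen 2: crossing 2x4. Both 2&3? no. Sum: 0
Gen 3: 2 over 3. Both 2&3? yes. Contrib: +1. Sum: 1
Gen 4: crossing 1x4. Both 2&3? no. Sum: 1
Gen 5: 3 under 2. Both 2&3? yes. Contrib: +1. Sum: 2
Gen 6: crossing 1x2. Both 2&3? no. Sum: 2
Gen 7: crossing 1x3. Both 2&3? no. Sum: 2
Gen 8: crossing 4x2. Both 2&3? no. Sum: 2
Gen 9: crossing 2x4. Both 2&3? no. Sum: 2

Answer: 2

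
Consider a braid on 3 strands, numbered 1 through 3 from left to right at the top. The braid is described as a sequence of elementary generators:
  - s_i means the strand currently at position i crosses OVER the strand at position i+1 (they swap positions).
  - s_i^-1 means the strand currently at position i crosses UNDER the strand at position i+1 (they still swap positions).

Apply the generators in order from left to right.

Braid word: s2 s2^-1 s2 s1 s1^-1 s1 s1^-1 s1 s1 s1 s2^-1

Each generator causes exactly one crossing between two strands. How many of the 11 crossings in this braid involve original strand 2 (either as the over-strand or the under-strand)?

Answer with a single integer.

Gen 1: crossing 2x3. Involves strand 2? yes. Count so far: 1
Gen 2: crossing 3x2. Involves strand 2? yes. Count so far: 2
Gen 3: crossing 2x3. Involves strand 2? yes. Count so far: 3
Gen 4: crossing 1x3. Involves strand 2? no. Count so far: 3
Gen 5: crossing 3x1. Involves strand 2? no. Count so far: 3
Gen 6: crossing 1x3. Involves strand 2? no. Count so far: 3
Gen 7: crossing 3x1. Involves strand 2? no. Count so far: 3
Gen 8: crossing 1x3. Involves strand 2? no. Count so far: 3
Gen 9: crossing 3x1. Involves strand 2? no. Count so far: 3
Gen 10: crossing 1x3. Involves strand 2? no. Count so far: 3
Gen 11: crossing 1x2. Involves strand 2? yes. Count so far: 4

Answer: 4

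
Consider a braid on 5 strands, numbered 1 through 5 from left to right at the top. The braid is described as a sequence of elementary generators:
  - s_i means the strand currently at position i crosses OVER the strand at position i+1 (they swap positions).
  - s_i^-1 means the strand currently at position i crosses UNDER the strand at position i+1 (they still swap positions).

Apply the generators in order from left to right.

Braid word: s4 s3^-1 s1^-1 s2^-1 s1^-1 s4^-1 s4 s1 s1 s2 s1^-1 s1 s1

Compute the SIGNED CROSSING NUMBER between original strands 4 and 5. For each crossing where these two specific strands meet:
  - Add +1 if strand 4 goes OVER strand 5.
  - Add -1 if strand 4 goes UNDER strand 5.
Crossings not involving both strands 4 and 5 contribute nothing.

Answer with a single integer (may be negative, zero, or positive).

Gen 1: 4 over 5. Both 4&5? yes. Contrib: +1. Sum: 1
Gen 2: crossing 3x5. Both 4&5? no. Sum: 1
Gen 3: crossing 1x2. Both 4&5? no. Sum: 1
Gen 4: crossing 1x5. Both 4&5? no. Sum: 1
Gen 5: crossing 2x5. Both 4&5? no. Sum: 1
Gen 6: crossing 3x4. Both 4&5? no. Sum: 1
Gen 7: crossing 4x3. Both 4&5? no. Sum: 1
Gen 8: crossing 5x2. Both 4&5? no. Sum: 1
Gen 9: crossing 2x5. Both 4&5? no. Sum: 1
Gen 10: crossing 2x1. Both 4&5? no. Sum: 1
Gen 11: crossing 5x1. Both 4&5? no. Sum: 1
Gen 12: crossing 1x5. Both 4&5? no. Sum: 1
Gen 13: crossing 5x1. Both 4&5? no. Sum: 1

Answer: 1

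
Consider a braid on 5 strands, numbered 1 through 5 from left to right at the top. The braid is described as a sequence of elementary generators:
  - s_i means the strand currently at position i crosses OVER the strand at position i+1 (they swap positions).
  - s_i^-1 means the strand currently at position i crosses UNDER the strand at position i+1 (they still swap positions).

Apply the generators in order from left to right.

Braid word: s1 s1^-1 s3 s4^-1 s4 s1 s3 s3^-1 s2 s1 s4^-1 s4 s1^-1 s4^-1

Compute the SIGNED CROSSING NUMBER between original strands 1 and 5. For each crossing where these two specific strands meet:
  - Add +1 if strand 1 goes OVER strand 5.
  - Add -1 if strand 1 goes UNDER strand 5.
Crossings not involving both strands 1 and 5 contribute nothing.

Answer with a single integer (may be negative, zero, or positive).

Answer: 0

Derivation:
Gen 1: crossing 1x2. Both 1&5? no. Sum: 0
Gen 2: crossing 2x1. Both 1&5? no. Sum: 0
Gen 3: crossing 3x4. Both 1&5? no. Sum: 0
Gen 4: crossing 3x5. Both 1&5? no. Sum: 0
Gen 5: crossing 5x3. Both 1&5? no. Sum: 0
Gen 6: crossing 1x2. Both 1&5? no. Sum: 0
Gen 7: crossing 4x3. Both 1&5? no. Sum: 0
Gen 8: crossing 3x4. Both 1&5? no. Sum: 0
Gen 9: crossing 1x4. Both 1&5? no. Sum: 0
Gen 10: crossing 2x4. Both 1&5? no. Sum: 0
Gen 11: crossing 3x5. Both 1&5? no. Sum: 0
Gen 12: crossing 5x3. Both 1&5? no. Sum: 0
Gen 13: crossing 4x2. Both 1&5? no. Sum: 0
Gen 14: crossing 3x5. Both 1&5? no. Sum: 0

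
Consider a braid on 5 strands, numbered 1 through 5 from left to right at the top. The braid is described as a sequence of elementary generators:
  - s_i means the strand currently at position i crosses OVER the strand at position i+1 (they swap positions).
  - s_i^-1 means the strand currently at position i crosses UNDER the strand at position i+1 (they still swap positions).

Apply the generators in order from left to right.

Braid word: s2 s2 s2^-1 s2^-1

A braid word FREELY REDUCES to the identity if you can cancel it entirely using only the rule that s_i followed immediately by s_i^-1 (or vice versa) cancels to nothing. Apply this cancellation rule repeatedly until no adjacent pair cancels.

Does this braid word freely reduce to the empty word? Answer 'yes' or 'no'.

Answer: yes

Derivation:
Gen 1 (s2): push. Stack: [s2]
Gen 2 (s2): push. Stack: [s2 s2]
Gen 3 (s2^-1): cancels prior s2. Stack: [s2]
Gen 4 (s2^-1): cancels prior s2. Stack: []
Reduced word: (empty)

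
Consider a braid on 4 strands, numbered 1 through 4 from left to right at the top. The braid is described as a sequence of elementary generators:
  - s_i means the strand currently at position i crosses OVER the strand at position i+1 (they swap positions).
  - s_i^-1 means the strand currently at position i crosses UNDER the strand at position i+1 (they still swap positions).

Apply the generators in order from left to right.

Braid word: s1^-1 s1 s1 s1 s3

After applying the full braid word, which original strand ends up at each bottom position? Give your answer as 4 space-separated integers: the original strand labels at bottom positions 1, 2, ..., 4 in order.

Answer: 1 2 4 3

Derivation:
Gen 1 (s1^-1): strand 1 crosses under strand 2. Perm now: [2 1 3 4]
Gen 2 (s1): strand 2 crosses over strand 1. Perm now: [1 2 3 4]
Gen 3 (s1): strand 1 crosses over strand 2. Perm now: [2 1 3 4]
Gen 4 (s1): strand 2 crosses over strand 1. Perm now: [1 2 3 4]
Gen 5 (s3): strand 3 crosses over strand 4. Perm now: [1 2 4 3]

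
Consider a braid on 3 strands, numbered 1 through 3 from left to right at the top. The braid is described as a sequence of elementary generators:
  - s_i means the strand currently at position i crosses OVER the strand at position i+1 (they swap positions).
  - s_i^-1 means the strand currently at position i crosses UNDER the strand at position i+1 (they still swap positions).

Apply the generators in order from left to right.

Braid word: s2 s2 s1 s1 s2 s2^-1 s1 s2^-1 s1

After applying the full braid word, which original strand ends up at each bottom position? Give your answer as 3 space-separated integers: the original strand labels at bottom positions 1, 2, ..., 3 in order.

Answer: 3 2 1

Derivation:
Gen 1 (s2): strand 2 crosses over strand 3. Perm now: [1 3 2]
Gen 2 (s2): strand 3 crosses over strand 2. Perm now: [1 2 3]
Gen 3 (s1): strand 1 crosses over strand 2. Perm now: [2 1 3]
Gen 4 (s1): strand 2 crosses over strand 1. Perm now: [1 2 3]
Gen 5 (s2): strand 2 crosses over strand 3. Perm now: [1 3 2]
Gen 6 (s2^-1): strand 3 crosses under strand 2. Perm now: [1 2 3]
Gen 7 (s1): strand 1 crosses over strand 2. Perm now: [2 1 3]
Gen 8 (s2^-1): strand 1 crosses under strand 3. Perm now: [2 3 1]
Gen 9 (s1): strand 2 crosses over strand 3. Perm now: [3 2 1]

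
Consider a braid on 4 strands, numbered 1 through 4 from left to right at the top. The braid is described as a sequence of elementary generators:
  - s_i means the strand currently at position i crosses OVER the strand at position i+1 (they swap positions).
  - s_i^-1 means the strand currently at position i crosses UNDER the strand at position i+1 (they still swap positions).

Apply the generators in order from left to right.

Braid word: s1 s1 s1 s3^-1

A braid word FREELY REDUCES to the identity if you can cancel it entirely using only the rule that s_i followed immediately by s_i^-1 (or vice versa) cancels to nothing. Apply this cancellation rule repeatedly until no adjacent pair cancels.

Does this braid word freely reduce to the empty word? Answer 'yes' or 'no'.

Answer: no

Derivation:
Gen 1 (s1): push. Stack: [s1]
Gen 2 (s1): push. Stack: [s1 s1]
Gen 3 (s1): push. Stack: [s1 s1 s1]
Gen 4 (s3^-1): push. Stack: [s1 s1 s1 s3^-1]
Reduced word: s1 s1 s1 s3^-1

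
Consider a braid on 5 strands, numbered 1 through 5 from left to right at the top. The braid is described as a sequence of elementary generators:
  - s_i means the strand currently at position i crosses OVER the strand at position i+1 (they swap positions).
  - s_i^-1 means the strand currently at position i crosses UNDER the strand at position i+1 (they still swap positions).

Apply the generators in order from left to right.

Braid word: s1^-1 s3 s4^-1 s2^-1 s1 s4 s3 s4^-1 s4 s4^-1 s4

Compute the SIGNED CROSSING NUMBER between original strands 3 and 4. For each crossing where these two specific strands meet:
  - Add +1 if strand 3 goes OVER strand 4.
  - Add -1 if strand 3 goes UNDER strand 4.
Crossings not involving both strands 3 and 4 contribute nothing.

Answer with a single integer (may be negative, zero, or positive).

Gen 1: crossing 1x2. Both 3&4? no. Sum: 0
Gen 2: 3 over 4. Both 3&4? yes. Contrib: +1. Sum: 1
Gen 3: crossing 3x5. Both 3&4? no. Sum: 1
Gen 4: crossing 1x4. Both 3&4? no. Sum: 1
Gen 5: crossing 2x4. Both 3&4? no. Sum: 1
Gen 6: crossing 5x3. Both 3&4? no. Sum: 1
Gen 7: crossing 1x3. Both 3&4? no. Sum: 1
Gen 8: crossing 1x5. Both 3&4? no. Sum: 1
Gen 9: crossing 5x1. Both 3&4? no. Sum: 1
Gen 10: crossing 1x5. Both 3&4? no. Sum: 1
Gen 11: crossing 5x1. Both 3&4? no. Sum: 1

Answer: 1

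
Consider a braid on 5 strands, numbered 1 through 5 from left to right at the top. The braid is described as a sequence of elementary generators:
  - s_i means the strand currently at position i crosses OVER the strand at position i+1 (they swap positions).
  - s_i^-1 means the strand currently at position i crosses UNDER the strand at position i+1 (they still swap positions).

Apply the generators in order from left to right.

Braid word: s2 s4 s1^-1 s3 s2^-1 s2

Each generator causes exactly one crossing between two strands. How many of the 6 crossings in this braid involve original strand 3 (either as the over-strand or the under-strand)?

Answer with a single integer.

Gen 1: crossing 2x3. Involves strand 3? yes. Count so far: 1
Gen 2: crossing 4x5. Involves strand 3? no. Count so far: 1
Gen 3: crossing 1x3. Involves strand 3? yes. Count so far: 2
Gen 4: crossing 2x5. Involves strand 3? no. Count so far: 2
Gen 5: crossing 1x5. Involves strand 3? no. Count so far: 2
Gen 6: crossing 5x1. Involves strand 3? no. Count so far: 2

Answer: 2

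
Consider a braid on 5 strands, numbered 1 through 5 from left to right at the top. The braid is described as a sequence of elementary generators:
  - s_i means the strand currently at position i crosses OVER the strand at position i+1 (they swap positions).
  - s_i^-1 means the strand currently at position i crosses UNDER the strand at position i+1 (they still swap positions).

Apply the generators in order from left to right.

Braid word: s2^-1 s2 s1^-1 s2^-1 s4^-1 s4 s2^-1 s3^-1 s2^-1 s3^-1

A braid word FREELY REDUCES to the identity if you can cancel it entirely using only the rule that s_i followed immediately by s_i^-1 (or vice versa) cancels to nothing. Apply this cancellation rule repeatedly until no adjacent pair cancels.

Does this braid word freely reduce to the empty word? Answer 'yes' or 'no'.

Answer: no

Derivation:
Gen 1 (s2^-1): push. Stack: [s2^-1]
Gen 2 (s2): cancels prior s2^-1. Stack: []
Gen 3 (s1^-1): push. Stack: [s1^-1]
Gen 4 (s2^-1): push. Stack: [s1^-1 s2^-1]
Gen 5 (s4^-1): push. Stack: [s1^-1 s2^-1 s4^-1]
Gen 6 (s4): cancels prior s4^-1. Stack: [s1^-1 s2^-1]
Gen 7 (s2^-1): push. Stack: [s1^-1 s2^-1 s2^-1]
Gen 8 (s3^-1): push. Stack: [s1^-1 s2^-1 s2^-1 s3^-1]
Gen 9 (s2^-1): push. Stack: [s1^-1 s2^-1 s2^-1 s3^-1 s2^-1]
Gen 10 (s3^-1): push. Stack: [s1^-1 s2^-1 s2^-1 s3^-1 s2^-1 s3^-1]
Reduced word: s1^-1 s2^-1 s2^-1 s3^-1 s2^-1 s3^-1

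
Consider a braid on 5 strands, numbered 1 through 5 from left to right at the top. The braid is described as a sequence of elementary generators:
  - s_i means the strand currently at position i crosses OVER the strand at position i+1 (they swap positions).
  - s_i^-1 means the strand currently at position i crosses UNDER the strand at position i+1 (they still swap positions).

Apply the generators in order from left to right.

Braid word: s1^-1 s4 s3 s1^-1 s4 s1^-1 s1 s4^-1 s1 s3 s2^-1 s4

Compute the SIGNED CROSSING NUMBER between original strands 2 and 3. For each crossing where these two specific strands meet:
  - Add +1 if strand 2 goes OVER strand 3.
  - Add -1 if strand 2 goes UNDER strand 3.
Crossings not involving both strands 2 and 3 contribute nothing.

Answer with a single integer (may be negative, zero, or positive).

Gen 1: crossing 1x2. Both 2&3? no. Sum: 0
Gen 2: crossing 4x5. Both 2&3? no. Sum: 0
Gen 3: crossing 3x5. Both 2&3? no. Sum: 0
Gen 4: crossing 2x1. Both 2&3? no. Sum: 0
Gen 5: crossing 3x4. Both 2&3? no. Sum: 0
Gen 6: crossing 1x2. Both 2&3? no. Sum: 0
Gen 7: crossing 2x1. Both 2&3? no. Sum: 0
Gen 8: crossing 4x3. Both 2&3? no. Sum: 0
Gen 9: crossing 1x2. Both 2&3? no. Sum: 0
Gen 10: crossing 5x3. Both 2&3? no. Sum: 0
Gen 11: crossing 1x3. Both 2&3? no. Sum: 0
Gen 12: crossing 5x4. Both 2&3? no. Sum: 0

Answer: 0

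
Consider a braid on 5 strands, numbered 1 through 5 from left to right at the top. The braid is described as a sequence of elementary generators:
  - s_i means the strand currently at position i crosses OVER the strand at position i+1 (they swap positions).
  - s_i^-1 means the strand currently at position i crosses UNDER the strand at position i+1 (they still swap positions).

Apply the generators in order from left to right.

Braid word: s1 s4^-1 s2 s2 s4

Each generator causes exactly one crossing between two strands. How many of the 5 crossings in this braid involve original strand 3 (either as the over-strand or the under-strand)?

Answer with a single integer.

Answer: 2

Derivation:
Gen 1: crossing 1x2. Involves strand 3? no. Count so far: 0
Gen 2: crossing 4x5. Involves strand 3? no. Count so far: 0
Gen 3: crossing 1x3. Involves strand 3? yes. Count so far: 1
Gen 4: crossing 3x1. Involves strand 3? yes. Count so far: 2
Gen 5: crossing 5x4. Involves strand 3? no. Count so far: 2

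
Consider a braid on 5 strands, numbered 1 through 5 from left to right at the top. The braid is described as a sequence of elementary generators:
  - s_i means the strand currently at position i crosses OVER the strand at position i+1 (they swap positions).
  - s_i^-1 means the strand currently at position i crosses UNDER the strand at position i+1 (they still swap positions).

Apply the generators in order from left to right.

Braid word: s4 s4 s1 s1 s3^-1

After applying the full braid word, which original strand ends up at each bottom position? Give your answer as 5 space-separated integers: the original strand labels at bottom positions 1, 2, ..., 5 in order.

Gen 1 (s4): strand 4 crosses over strand 5. Perm now: [1 2 3 5 4]
Gen 2 (s4): strand 5 crosses over strand 4. Perm now: [1 2 3 4 5]
Gen 3 (s1): strand 1 crosses over strand 2. Perm now: [2 1 3 4 5]
Gen 4 (s1): strand 2 crosses over strand 1. Perm now: [1 2 3 4 5]
Gen 5 (s3^-1): strand 3 crosses under strand 4. Perm now: [1 2 4 3 5]

Answer: 1 2 4 3 5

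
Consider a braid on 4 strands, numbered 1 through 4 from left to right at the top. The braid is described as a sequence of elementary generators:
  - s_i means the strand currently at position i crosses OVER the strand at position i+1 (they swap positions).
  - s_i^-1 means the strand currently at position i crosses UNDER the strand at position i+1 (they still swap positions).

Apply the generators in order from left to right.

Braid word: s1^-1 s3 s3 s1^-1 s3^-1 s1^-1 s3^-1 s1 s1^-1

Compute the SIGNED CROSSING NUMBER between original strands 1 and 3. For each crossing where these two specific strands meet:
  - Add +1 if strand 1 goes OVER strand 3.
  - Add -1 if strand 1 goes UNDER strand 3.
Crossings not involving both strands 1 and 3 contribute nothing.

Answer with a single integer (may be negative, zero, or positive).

Answer: 0

Derivation:
Gen 1: crossing 1x2. Both 1&3? no. Sum: 0
Gen 2: crossing 3x4. Both 1&3? no. Sum: 0
Gen 3: crossing 4x3. Both 1&3? no. Sum: 0
Gen 4: crossing 2x1. Both 1&3? no. Sum: 0
Gen 5: crossing 3x4. Both 1&3? no. Sum: 0
Gen 6: crossing 1x2. Both 1&3? no. Sum: 0
Gen 7: crossing 4x3. Both 1&3? no. Sum: 0
Gen 8: crossing 2x1. Both 1&3? no. Sum: 0
Gen 9: crossing 1x2. Both 1&3? no. Sum: 0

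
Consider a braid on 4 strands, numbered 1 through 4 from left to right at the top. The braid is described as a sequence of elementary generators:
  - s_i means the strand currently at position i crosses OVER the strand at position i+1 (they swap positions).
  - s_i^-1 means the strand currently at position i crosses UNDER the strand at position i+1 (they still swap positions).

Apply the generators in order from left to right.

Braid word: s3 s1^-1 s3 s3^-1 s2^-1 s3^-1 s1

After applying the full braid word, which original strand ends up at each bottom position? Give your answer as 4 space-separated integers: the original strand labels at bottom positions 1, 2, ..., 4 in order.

Gen 1 (s3): strand 3 crosses over strand 4. Perm now: [1 2 4 3]
Gen 2 (s1^-1): strand 1 crosses under strand 2. Perm now: [2 1 4 3]
Gen 3 (s3): strand 4 crosses over strand 3. Perm now: [2 1 3 4]
Gen 4 (s3^-1): strand 3 crosses under strand 4. Perm now: [2 1 4 3]
Gen 5 (s2^-1): strand 1 crosses under strand 4. Perm now: [2 4 1 3]
Gen 6 (s3^-1): strand 1 crosses under strand 3. Perm now: [2 4 3 1]
Gen 7 (s1): strand 2 crosses over strand 4. Perm now: [4 2 3 1]

Answer: 4 2 3 1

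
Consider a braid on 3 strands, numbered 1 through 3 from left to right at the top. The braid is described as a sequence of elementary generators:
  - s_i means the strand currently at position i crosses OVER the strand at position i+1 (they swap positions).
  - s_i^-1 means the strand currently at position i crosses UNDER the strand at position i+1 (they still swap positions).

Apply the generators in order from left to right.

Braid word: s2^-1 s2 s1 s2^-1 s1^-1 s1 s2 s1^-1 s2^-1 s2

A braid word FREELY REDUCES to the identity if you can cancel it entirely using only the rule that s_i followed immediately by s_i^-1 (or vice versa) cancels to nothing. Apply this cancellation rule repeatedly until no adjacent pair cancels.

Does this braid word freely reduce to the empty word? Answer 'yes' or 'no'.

Gen 1 (s2^-1): push. Stack: [s2^-1]
Gen 2 (s2): cancels prior s2^-1. Stack: []
Gen 3 (s1): push. Stack: [s1]
Gen 4 (s2^-1): push. Stack: [s1 s2^-1]
Gen 5 (s1^-1): push. Stack: [s1 s2^-1 s1^-1]
Gen 6 (s1): cancels prior s1^-1. Stack: [s1 s2^-1]
Gen 7 (s2): cancels prior s2^-1. Stack: [s1]
Gen 8 (s1^-1): cancels prior s1. Stack: []
Gen 9 (s2^-1): push. Stack: [s2^-1]
Gen 10 (s2): cancels prior s2^-1. Stack: []
Reduced word: (empty)

Answer: yes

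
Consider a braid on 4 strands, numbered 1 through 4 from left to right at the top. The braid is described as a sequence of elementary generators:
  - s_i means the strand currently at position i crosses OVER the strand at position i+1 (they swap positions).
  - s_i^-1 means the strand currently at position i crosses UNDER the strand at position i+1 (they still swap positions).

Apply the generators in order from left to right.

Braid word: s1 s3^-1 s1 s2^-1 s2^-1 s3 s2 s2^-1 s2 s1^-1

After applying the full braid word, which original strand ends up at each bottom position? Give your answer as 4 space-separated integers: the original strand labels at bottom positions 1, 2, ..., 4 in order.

Answer: 3 1 2 4

Derivation:
Gen 1 (s1): strand 1 crosses over strand 2. Perm now: [2 1 3 4]
Gen 2 (s3^-1): strand 3 crosses under strand 4. Perm now: [2 1 4 3]
Gen 3 (s1): strand 2 crosses over strand 1. Perm now: [1 2 4 3]
Gen 4 (s2^-1): strand 2 crosses under strand 4. Perm now: [1 4 2 3]
Gen 5 (s2^-1): strand 4 crosses under strand 2. Perm now: [1 2 4 3]
Gen 6 (s3): strand 4 crosses over strand 3. Perm now: [1 2 3 4]
Gen 7 (s2): strand 2 crosses over strand 3. Perm now: [1 3 2 4]
Gen 8 (s2^-1): strand 3 crosses under strand 2. Perm now: [1 2 3 4]
Gen 9 (s2): strand 2 crosses over strand 3. Perm now: [1 3 2 4]
Gen 10 (s1^-1): strand 1 crosses under strand 3. Perm now: [3 1 2 4]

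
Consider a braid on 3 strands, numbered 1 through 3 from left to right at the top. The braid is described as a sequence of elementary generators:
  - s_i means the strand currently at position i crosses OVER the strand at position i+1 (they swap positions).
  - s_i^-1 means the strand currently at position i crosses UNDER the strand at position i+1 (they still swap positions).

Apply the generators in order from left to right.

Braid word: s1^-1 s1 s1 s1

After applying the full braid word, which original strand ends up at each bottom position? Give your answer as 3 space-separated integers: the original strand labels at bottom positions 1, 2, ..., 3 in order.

Answer: 1 2 3

Derivation:
Gen 1 (s1^-1): strand 1 crosses under strand 2. Perm now: [2 1 3]
Gen 2 (s1): strand 2 crosses over strand 1. Perm now: [1 2 3]
Gen 3 (s1): strand 1 crosses over strand 2. Perm now: [2 1 3]
Gen 4 (s1): strand 2 crosses over strand 1. Perm now: [1 2 3]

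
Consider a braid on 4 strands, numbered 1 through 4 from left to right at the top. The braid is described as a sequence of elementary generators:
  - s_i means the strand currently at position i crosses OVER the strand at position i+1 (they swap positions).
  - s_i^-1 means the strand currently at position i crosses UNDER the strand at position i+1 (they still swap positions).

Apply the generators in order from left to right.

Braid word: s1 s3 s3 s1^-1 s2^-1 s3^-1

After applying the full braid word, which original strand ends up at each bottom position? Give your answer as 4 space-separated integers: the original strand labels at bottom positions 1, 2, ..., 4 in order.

Gen 1 (s1): strand 1 crosses over strand 2. Perm now: [2 1 3 4]
Gen 2 (s3): strand 3 crosses over strand 4. Perm now: [2 1 4 3]
Gen 3 (s3): strand 4 crosses over strand 3. Perm now: [2 1 3 4]
Gen 4 (s1^-1): strand 2 crosses under strand 1. Perm now: [1 2 3 4]
Gen 5 (s2^-1): strand 2 crosses under strand 3. Perm now: [1 3 2 4]
Gen 6 (s3^-1): strand 2 crosses under strand 4. Perm now: [1 3 4 2]

Answer: 1 3 4 2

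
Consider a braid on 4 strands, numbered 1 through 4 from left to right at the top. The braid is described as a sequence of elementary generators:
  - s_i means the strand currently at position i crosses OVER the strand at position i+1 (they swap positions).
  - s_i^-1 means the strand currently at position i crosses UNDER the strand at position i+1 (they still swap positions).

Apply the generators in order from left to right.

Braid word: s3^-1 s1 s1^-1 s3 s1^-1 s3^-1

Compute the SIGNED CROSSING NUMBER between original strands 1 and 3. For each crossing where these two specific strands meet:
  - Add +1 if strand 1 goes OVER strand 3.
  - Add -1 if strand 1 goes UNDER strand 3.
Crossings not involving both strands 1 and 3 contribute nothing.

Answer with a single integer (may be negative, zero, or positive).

Answer: 0

Derivation:
Gen 1: crossing 3x4. Both 1&3? no. Sum: 0
Gen 2: crossing 1x2. Both 1&3? no. Sum: 0
Gen 3: crossing 2x1. Both 1&3? no. Sum: 0
Gen 4: crossing 4x3. Both 1&3? no. Sum: 0
Gen 5: crossing 1x2. Both 1&3? no. Sum: 0
Gen 6: crossing 3x4. Both 1&3? no. Sum: 0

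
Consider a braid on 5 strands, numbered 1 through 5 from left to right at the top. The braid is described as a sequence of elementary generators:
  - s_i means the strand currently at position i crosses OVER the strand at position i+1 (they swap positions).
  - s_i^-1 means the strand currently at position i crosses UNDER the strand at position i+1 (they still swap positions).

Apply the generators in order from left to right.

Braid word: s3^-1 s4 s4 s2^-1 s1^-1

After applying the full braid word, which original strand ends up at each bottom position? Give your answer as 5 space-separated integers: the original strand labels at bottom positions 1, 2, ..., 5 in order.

Gen 1 (s3^-1): strand 3 crosses under strand 4. Perm now: [1 2 4 3 5]
Gen 2 (s4): strand 3 crosses over strand 5. Perm now: [1 2 4 5 3]
Gen 3 (s4): strand 5 crosses over strand 3. Perm now: [1 2 4 3 5]
Gen 4 (s2^-1): strand 2 crosses under strand 4. Perm now: [1 4 2 3 5]
Gen 5 (s1^-1): strand 1 crosses under strand 4. Perm now: [4 1 2 3 5]

Answer: 4 1 2 3 5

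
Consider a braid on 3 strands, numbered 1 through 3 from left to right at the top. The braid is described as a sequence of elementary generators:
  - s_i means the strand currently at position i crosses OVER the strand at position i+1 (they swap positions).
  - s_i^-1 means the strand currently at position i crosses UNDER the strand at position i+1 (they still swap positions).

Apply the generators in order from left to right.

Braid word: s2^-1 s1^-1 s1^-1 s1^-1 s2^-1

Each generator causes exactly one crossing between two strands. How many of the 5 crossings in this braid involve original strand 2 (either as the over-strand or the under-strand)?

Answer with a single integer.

Gen 1: crossing 2x3. Involves strand 2? yes. Count so far: 1
Gen 2: crossing 1x3. Involves strand 2? no. Count so far: 1
Gen 3: crossing 3x1. Involves strand 2? no. Count so far: 1
Gen 4: crossing 1x3. Involves strand 2? no. Count so far: 1
Gen 5: crossing 1x2. Involves strand 2? yes. Count so far: 2

Answer: 2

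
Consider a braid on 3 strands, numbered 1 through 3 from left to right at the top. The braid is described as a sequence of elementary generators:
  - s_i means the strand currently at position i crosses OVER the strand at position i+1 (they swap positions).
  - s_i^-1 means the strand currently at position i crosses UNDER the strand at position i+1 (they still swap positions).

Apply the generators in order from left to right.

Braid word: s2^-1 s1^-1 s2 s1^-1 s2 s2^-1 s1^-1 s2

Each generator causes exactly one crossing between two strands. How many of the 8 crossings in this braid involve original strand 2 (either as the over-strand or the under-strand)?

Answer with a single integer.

Answer: 5

Derivation:
Gen 1: crossing 2x3. Involves strand 2? yes. Count so far: 1
Gen 2: crossing 1x3. Involves strand 2? no. Count so far: 1
Gen 3: crossing 1x2. Involves strand 2? yes. Count so far: 2
Gen 4: crossing 3x2. Involves strand 2? yes. Count so far: 3
Gen 5: crossing 3x1. Involves strand 2? no. Count so far: 3
Gen 6: crossing 1x3. Involves strand 2? no. Count so far: 3
Gen 7: crossing 2x3. Involves strand 2? yes. Count so far: 4
Gen 8: crossing 2x1. Involves strand 2? yes. Count so far: 5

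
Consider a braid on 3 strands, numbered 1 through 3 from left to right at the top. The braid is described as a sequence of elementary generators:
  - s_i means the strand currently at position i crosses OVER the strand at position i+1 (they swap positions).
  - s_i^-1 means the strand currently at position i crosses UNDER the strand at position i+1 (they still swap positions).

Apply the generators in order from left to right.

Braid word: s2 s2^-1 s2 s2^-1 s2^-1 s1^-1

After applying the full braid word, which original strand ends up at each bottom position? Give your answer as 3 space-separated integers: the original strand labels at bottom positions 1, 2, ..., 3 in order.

Answer: 3 1 2

Derivation:
Gen 1 (s2): strand 2 crosses over strand 3. Perm now: [1 3 2]
Gen 2 (s2^-1): strand 3 crosses under strand 2. Perm now: [1 2 3]
Gen 3 (s2): strand 2 crosses over strand 3. Perm now: [1 3 2]
Gen 4 (s2^-1): strand 3 crosses under strand 2. Perm now: [1 2 3]
Gen 5 (s2^-1): strand 2 crosses under strand 3. Perm now: [1 3 2]
Gen 6 (s1^-1): strand 1 crosses under strand 3. Perm now: [3 1 2]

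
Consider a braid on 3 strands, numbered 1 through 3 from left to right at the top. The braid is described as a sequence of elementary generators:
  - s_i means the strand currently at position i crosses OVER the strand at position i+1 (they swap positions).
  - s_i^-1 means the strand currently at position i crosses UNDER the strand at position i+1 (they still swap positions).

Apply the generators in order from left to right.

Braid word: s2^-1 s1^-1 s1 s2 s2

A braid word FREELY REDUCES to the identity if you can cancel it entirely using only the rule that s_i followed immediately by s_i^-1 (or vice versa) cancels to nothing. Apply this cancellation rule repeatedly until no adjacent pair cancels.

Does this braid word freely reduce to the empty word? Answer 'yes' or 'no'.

Gen 1 (s2^-1): push. Stack: [s2^-1]
Gen 2 (s1^-1): push. Stack: [s2^-1 s1^-1]
Gen 3 (s1): cancels prior s1^-1. Stack: [s2^-1]
Gen 4 (s2): cancels prior s2^-1. Stack: []
Gen 5 (s2): push. Stack: [s2]
Reduced word: s2

Answer: no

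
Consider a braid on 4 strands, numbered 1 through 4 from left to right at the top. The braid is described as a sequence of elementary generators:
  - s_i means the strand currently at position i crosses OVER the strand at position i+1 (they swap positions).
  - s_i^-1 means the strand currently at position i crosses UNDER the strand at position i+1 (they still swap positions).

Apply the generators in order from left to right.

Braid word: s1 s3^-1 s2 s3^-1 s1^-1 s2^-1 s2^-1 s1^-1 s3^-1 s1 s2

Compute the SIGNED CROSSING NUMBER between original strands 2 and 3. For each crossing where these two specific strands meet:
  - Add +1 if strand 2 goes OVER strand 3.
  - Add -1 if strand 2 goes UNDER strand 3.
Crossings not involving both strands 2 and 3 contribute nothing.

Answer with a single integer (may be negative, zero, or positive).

Gen 1: crossing 1x2. Both 2&3? no. Sum: 0
Gen 2: crossing 3x4. Both 2&3? no. Sum: 0
Gen 3: crossing 1x4. Both 2&3? no. Sum: 0
Gen 4: crossing 1x3. Both 2&3? no. Sum: 0
Gen 5: crossing 2x4. Both 2&3? no. Sum: 0
Gen 6: 2 under 3. Both 2&3? yes. Contrib: -1. Sum: -1
Gen 7: 3 under 2. Both 2&3? yes. Contrib: +1. Sum: 0
Gen 8: crossing 4x2. Both 2&3? no. Sum: 0
Gen 9: crossing 3x1. Both 2&3? no. Sum: 0
Gen 10: crossing 2x4. Both 2&3? no. Sum: 0
Gen 11: crossing 2x1. Both 2&3? no. Sum: 0

Answer: 0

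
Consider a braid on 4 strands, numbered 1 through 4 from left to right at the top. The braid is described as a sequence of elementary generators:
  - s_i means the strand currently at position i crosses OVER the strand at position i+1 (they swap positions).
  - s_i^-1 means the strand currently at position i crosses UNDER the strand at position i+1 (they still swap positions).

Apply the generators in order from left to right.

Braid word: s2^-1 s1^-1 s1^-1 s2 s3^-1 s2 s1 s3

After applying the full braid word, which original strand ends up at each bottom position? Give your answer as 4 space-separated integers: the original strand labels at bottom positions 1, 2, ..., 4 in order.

Answer: 4 1 3 2

Derivation:
Gen 1 (s2^-1): strand 2 crosses under strand 3. Perm now: [1 3 2 4]
Gen 2 (s1^-1): strand 1 crosses under strand 3. Perm now: [3 1 2 4]
Gen 3 (s1^-1): strand 3 crosses under strand 1. Perm now: [1 3 2 4]
Gen 4 (s2): strand 3 crosses over strand 2. Perm now: [1 2 3 4]
Gen 5 (s3^-1): strand 3 crosses under strand 4. Perm now: [1 2 4 3]
Gen 6 (s2): strand 2 crosses over strand 4. Perm now: [1 4 2 3]
Gen 7 (s1): strand 1 crosses over strand 4. Perm now: [4 1 2 3]
Gen 8 (s3): strand 2 crosses over strand 3. Perm now: [4 1 3 2]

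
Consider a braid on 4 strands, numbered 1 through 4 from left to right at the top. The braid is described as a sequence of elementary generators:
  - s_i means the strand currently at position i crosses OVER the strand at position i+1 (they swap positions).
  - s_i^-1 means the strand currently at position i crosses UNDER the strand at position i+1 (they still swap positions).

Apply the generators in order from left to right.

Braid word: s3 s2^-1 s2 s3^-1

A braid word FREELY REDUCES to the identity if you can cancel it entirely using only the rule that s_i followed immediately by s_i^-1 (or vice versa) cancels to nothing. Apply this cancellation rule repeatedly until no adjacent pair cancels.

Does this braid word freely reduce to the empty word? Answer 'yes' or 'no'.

Gen 1 (s3): push. Stack: [s3]
Gen 2 (s2^-1): push. Stack: [s3 s2^-1]
Gen 3 (s2): cancels prior s2^-1. Stack: [s3]
Gen 4 (s3^-1): cancels prior s3. Stack: []
Reduced word: (empty)

Answer: yes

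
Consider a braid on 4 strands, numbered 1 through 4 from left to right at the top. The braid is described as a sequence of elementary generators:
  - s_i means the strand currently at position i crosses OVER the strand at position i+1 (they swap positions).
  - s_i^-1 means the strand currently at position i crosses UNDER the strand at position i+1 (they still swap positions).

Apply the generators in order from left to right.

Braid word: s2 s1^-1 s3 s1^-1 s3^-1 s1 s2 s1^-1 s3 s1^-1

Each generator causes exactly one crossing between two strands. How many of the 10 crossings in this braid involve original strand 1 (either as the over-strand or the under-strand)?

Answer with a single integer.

Gen 1: crossing 2x3. Involves strand 1? no. Count so far: 0
Gen 2: crossing 1x3. Involves strand 1? yes. Count so far: 1
Gen 3: crossing 2x4. Involves strand 1? no. Count so far: 1
Gen 4: crossing 3x1. Involves strand 1? yes. Count so far: 2
Gen 5: crossing 4x2. Involves strand 1? no. Count so far: 2
Gen 6: crossing 1x3. Involves strand 1? yes. Count so far: 3
Gen 7: crossing 1x2. Involves strand 1? yes. Count so far: 4
Gen 8: crossing 3x2. Involves strand 1? no. Count so far: 4
Gen 9: crossing 1x4. Involves strand 1? yes. Count so far: 5
Gen 10: crossing 2x3. Involves strand 1? no. Count so far: 5

Answer: 5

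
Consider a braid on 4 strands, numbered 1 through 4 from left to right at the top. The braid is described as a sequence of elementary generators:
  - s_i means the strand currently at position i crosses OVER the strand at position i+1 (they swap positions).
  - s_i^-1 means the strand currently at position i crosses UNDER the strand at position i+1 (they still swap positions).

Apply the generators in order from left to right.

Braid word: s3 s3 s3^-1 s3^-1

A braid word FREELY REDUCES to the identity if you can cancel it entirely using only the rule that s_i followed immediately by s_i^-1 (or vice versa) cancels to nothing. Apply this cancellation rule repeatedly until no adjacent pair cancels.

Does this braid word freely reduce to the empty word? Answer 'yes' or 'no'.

Gen 1 (s3): push. Stack: [s3]
Gen 2 (s3): push. Stack: [s3 s3]
Gen 3 (s3^-1): cancels prior s3. Stack: [s3]
Gen 4 (s3^-1): cancels prior s3. Stack: []
Reduced word: (empty)

Answer: yes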